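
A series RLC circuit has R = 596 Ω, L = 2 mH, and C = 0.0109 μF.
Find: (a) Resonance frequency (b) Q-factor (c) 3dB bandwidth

Step 1 — Resonance: ω₀ = 1/√(LC) = 1/√(0.002·1.09e-08) = 2.142e+05 rad/s.
Step 2 — f₀ = ω₀/(2π) = 3.409e+04 Hz.
Step 3 — Series Q: Q = ω₀L/R = 2.142e+05·0.002/596 = 0.7187.
Step 4 — Bandwidth: Δω = ω₀/Q = 2.98e+05 rad/s; BW = Δω/(2π) = 4.743e+04 Hz.

(a) f₀ = 3.409e+04 Hz  (b) Q = 0.7187  (c) BW = 4.743e+04 Hz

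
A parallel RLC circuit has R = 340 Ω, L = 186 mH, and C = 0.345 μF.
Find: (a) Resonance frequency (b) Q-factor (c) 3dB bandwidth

Step 1 — Resonance: ω₀ = 1/√(LC) = 1/√(0.186·3.45e-07) = 3948 rad/s.
Step 2 — f₀ = ω₀/(2π) = 628.3 Hz.
Step 3 — Parallel Q: Q = R/(ω₀L) = 340/(3948·0.186) = 0.4631.
Step 4 — Bandwidth: Δω = ω₀/Q = 8525 rad/s; BW = Δω/(2π) = 1357 Hz.

(a) f₀ = 628.3 Hz  (b) Q = 0.4631  (c) BW = 1357 Hz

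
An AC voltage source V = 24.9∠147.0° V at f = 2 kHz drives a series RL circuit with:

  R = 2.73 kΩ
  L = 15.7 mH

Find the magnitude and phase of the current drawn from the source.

Step 1 — Angular frequency: ω = 2π·f = 2π·2000 = 1.257e+04 rad/s.
Step 2 — Component impedances:
  R: Z = R = 2730 Ω
  L: Z = jωL = j·1.257e+04·0.0157 = 0 + j197.3 Ω
Step 3 — Series combination: Z_total = R + L = 2730 + j197.3 Ω = 2737∠4.1° Ω.
Step 4 — Source phasor: V = 24.9∠147.0° V = -20.88 + j13.56 V.
Step 5 — Ohm's law: I = V / Z_total = (-20.88 + j13.56) / (2730 + j197.3) = -0.007253 + j0.005492 A.
Step 6 — Convert to polar: |I| = 0.009097 A, ∠I = 142.9°.

I = 0.009097∠142.9° A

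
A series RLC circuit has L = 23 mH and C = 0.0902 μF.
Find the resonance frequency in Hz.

Step 1 — Resonance condition Im(Z)=0 gives ω₀ = 1/√(LC).
Step 2 — ω₀ = 1/√(0.023·9.02e-08) = 2.195e+04 rad/s.
Step 3 — f₀ = ω₀/(2π) = 3494 Hz.

f₀ = 3494 Hz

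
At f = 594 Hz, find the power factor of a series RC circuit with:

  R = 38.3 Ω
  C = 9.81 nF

Step 1 — Angular frequency: ω = 2π·f = 2π·594 = 3732 rad/s.
Step 2 — Component impedances:
  R: Z = R = 38.3 Ω
  C: Z = 1/(jωC) = -j/(ω·C) = 0 - j2.731e+04 Ω
Step 3 — Series combination: Z_total = R + C = 38.3 - j2.731e+04 Ω = 2.731e+04∠-89.9° Ω.
Step 4 — Power factor: PF = cos(φ) = Re(Z)/|Z| = 38.3/2.731e+04 = 0.001402.
Step 5 — Type: Im(Z) = -2.731e+04 ⇒ leading (phase φ = -89.9°).

PF = 0.001402 (leading, φ = -89.9°)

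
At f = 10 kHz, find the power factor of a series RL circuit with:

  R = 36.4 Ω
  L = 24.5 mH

Step 1 — Angular frequency: ω = 2π·f = 2π·1e+04 = 6.283e+04 rad/s.
Step 2 — Component impedances:
  R: Z = R = 36.4 Ω
  L: Z = jωL = j·6.283e+04·0.0245 = 0 + j1539 Ω
Step 3 — Series combination: Z_total = R + L = 36.4 + j1539 Ω = 1540∠88.6° Ω.
Step 4 — Power factor: PF = cos(φ) = Re(Z)/|Z| = 36.4/1540 = 0.02364.
Step 5 — Type: Im(Z) = 1539 ⇒ lagging (phase φ = 88.6°).

PF = 0.02364 (lagging, φ = 88.6°)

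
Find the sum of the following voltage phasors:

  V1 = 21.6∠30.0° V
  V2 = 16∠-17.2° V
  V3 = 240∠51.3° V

Step 1 — Convert each phasor to rectangular form:
  V1 = 21.6·(cos(30.0°) + j·sin(30.0°)) = 18.71 + j10.8 V
  V2 = 16·(cos(-17.2°) + j·sin(-17.2°)) = 15.28 - j4.731 V
  V3 = 240·(cos(51.3°) + j·sin(51.3°)) = 150.1 + j187.3 V
Step 2 — Sum components: V_total = 184 + j193.4 V.
Step 3 — Convert to polar: |V_total| = 267 V, ∠V_total = 46.4°.

V_total = 267∠46.4° V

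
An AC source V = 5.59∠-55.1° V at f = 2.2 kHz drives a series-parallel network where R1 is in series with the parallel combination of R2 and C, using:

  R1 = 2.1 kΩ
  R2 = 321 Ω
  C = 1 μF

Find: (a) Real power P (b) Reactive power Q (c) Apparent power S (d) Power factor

Step 1 — Angular frequency: ω = 2π·f = 2π·2200 = 1.382e+04 rad/s.
Step 2 — Component impedances:
  R1: Z = R = 2100 Ω
  R2: Z = R = 321 Ω
  C: Z = 1/(jωC) = -j/(ω·C) = 0 - j72.34 Ω
Step 3 — Parallel branch: R2 || C = 1/(1/R2 + 1/C) = 15.52 - j68.85 Ω.
Step 4 — Series with R1: Z_total = R1 + (R2 || C) = 2116 - j68.85 Ω = 2117∠-1.9° Ω.
Step 5 — Source phasor: V = 5.59∠-55.1° V = 3.198 - j4.585 V.
Step 6 — Current: I = V / Z = 0.001581 - j0.002116 A = 0.002641∠-53.2° A.
Step 7 — Complex power: S = V·I* = 0.01476 - j0.0004802 VA.
Step 8 — Real power: P = Re(S) = 0.01476 W.
Step 9 — Reactive power: Q = Im(S) = -0.0004802 VAR.
Step 10 — Apparent power: |S| = 0.01476 VA.
Step 11 — Power factor: PF = P/|S| = 0.9995 (leading).

(a) P = 0.01476 W  (b) Q = -0.0004802 VAR  (c) S = 0.01476 VA  (d) PF = 0.9995 (leading)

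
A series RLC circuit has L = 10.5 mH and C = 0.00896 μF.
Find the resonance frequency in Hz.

Step 1 — Resonance condition Im(Z)=0 gives ω₀ = 1/√(LC).
Step 2 — ω₀ = 1/√(0.0105·8.96e-09) = 1.031e+05 rad/s.
Step 3 — f₀ = ω₀/(2π) = 1.641e+04 Hz.

f₀ = 1.641e+04 Hz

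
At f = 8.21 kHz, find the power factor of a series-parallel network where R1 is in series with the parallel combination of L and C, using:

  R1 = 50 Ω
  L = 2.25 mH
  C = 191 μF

Step 1 — Angular frequency: ω = 2π·f = 2π·8210 = 5.158e+04 rad/s.
Step 2 — Component impedances:
  R1: Z = R = 50 Ω
  L: Z = jωL = j·5.158e+04·0.00225 = 0 + j116.1 Ω
  C: Z = 1/(jωC) = -j/(ω·C) = 0 - j0.1015 Ω
Step 3 — Parallel branch: L || C = 1/(1/L + 1/C) = 0 - j0.1016 Ω.
Step 4 — Series with R1: Z_total = R1 + (L || C) = 50 - j0.1016 Ω = 50∠-0.1° Ω.
Step 5 — Power factor: PF = cos(φ) = Re(Z)/|Z| = 50/50 = 1.
Step 6 — Type: Im(Z) = -0.1016 ⇒ leading (phase φ = -0.1°).

PF = 1 (leading, φ = -0.1°)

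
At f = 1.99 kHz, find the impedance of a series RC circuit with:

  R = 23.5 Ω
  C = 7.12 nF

Step 1 — Angular frequency: ω = 2π·f = 2π·1990 = 1.25e+04 rad/s.
Step 2 — Component impedances:
  R: Z = R = 23.5 Ω
  C: Z = 1/(jωC) = -j/(ω·C) = 0 - j1.123e+04 Ω
Step 3 — Series combination: Z_total = R + C = 23.5 - j1.123e+04 Ω = 1.123e+04∠-89.9° Ω.

Z = 23.5 - j1.123e+04 Ω = 1.123e+04∠-89.9° Ω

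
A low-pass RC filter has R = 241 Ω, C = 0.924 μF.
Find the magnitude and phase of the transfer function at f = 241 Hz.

Step 1 — Angular frequency: ω = 2π·241 = 1514 rad/s.
Step 2 — Transfer function: H(jω) = 1/(1 + jωRC).
Step 3 — Denominator: 1 + jωRC = 1 + j·1514·241·9.24e-07 = 1 + j0.3372.
Step 4 — H = 0.8979 - j0.3028.
Step 5 — Magnitude: |H| = 0.9476 (-0.5 dB); phase: φ = -18.6°.

|H| = 0.9476 (-0.5 dB), φ = -18.6°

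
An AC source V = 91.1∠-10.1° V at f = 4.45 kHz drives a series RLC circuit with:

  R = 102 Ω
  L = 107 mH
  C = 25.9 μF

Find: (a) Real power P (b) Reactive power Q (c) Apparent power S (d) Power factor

Step 1 — Angular frequency: ω = 2π·f = 2π·4450 = 2.796e+04 rad/s.
Step 2 — Component impedances:
  R: Z = R = 102 Ω
  L: Z = jωL = j·2.796e+04·0.107 = 0 + j2992 Ω
  C: Z = 1/(jωC) = -j/(ω·C) = 0 - j1.381 Ω
Step 3 — Series combination: Z_total = R + L + C = 102 + j2990 Ω = 2992∠88.0° Ω.
Step 4 — Source phasor: V = 91.1∠-10.1° V = 89.69 - j15.98 V.
Step 5 — Current: I = V / Z = -0.004314 - j0.03014 A = 0.03045∠-98.1° A.
Step 6 — Complex power: S = V·I* = 0.09456 + j2.772 VA.
Step 7 — Real power: P = Re(S) = 0.09456 W.
Step 8 — Reactive power: Q = Im(S) = 2.772 VAR.
Step 9 — Apparent power: |S| = 2.774 VA.
Step 10 — Power factor: PF = P/|S| = 0.03409 (lagging).

(a) P = 0.09456 W  (b) Q = 2.772 VAR  (c) S = 2.774 VA  (d) PF = 0.03409 (lagging)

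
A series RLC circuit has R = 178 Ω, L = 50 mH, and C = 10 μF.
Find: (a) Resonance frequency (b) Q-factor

Step 1 — Resonance condition Im(Z)=0 gives ω₀ = 1/√(LC).
Step 2 — ω₀ = 1/√(0.05·1e-05) = 1414 rad/s.
Step 3 — f₀ = ω₀/(2π) = 225.1 Hz.
Step 4 — Series Q: Q = ω₀L/R = 1414·0.05/178 = 0.3973.

(a) f₀ = 225.1 Hz  (b) Q = 0.3973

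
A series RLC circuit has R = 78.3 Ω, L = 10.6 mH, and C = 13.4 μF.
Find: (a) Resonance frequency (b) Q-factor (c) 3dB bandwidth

Step 1 — Resonance: ω₀ = 1/√(LC) = 1/√(0.0106·1.34e-05) = 2653 rad/s.
Step 2 — f₀ = ω₀/(2π) = 422.3 Hz.
Step 3 — Series Q: Q = ω₀L/R = 2653·0.0106/78.3 = 0.3592.
Step 4 — Bandwidth: Δω = ω₀/Q = 7387 rad/s; BW = Δω/(2π) = 1176 Hz.

(a) f₀ = 422.3 Hz  (b) Q = 0.3592  (c) BW = 1176 Hz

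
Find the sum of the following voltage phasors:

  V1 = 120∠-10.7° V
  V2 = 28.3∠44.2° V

Step 1 — Convert each phasor to rectangular form:
  V1 = 120·(cos(-10.7°) + j·sin(-10.7°)) = 117.9 - j22.28 V
  V2 = 28.3·(cos(44.2°) + j·sin(44.2°)) = 20.29 + j19.73 V
Step 2 — Sum components: V_total = 138.2 - j2.55 V.
Step 3 — Convert to polar: |V_total| = 138.2 V, ∠V_total = -1.1°.

V_total = 138.2∠-1.1° V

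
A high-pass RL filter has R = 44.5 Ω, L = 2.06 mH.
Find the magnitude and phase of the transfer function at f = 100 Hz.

Step 1 — Angular frequency: ω = 2π·100 = 628.3 rad/s.
Step 2 — Transfer function: H(jω) = jωL/(R + jωL).
Step 3 — Numerator jωL = j·1.294; denominator R + jωL = 44.5 + j1.294.
Step 4 — H = 0.0008453 + j0.02906.
Step 5 — Magnitude: |H| = 0.02907 (-30.7 dB); phase: φ = 88.3°.

|H| = 0.02907 (-30.7 dB), φ = 88.3°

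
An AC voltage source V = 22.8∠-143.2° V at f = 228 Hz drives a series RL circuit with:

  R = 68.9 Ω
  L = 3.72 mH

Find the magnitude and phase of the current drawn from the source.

Step 1 — Angular frequency: ω = 2π·f = 2π·228 = 1433 rad/s.
Step 2 — Component impedances:
  R: Z = R = 68.9 Ω
  L: Z = jωL = j·1433·0.00372 = 0 + j5.329 Ω
Step 3 — Series combination: Z_total = R + L = 68.9 + j5.329 Ω = 69.11∠4.4° Ω.
Step 4 — Source phasor: V = 22.8∠-143.2° V = -18.26 - j13.66 V.
Step 5 — Ohm's law: I = V / Z_total = (-18.26 - j13.66) / (68.9 + j5.329) = -0.2786 - j0.1767 A.
Step 6 — Convert to polar: |I| = 0.3299 A, ∠I = -147.6°.

I = 0.3299∠-147.6° A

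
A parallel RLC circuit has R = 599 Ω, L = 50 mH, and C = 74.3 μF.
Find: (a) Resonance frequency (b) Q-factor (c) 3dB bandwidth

Step 1 — Resonance: ω₀ = 1/√(LC) = 1/√(0.05·7.43e-05) = 518.8 rad/s.
Step 2 — f₀ = ω₀/(2π) = 82.57 Hz.
Step 3 — Parallel Q: Q = R/(ω₀L) = 599/(518.8·0.05) = 23.09.
Step 4 — Bandwidth: Δω = ω₀/Q = 22.47 rad/s; BW = Δω/(2π) = 3.576 Hz.

(a) f₀ = 82.57 Hz  (b) Q = 23.09  (c) BW = 3.576 Hz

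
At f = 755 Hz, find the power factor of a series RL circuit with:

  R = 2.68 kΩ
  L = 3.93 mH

Step 1 — Angular frequency: ω = 2π·f = 2π·755 = 4744 rad/s.
Step 2 — Component impedances:
  R: Z = R = 2680 Ω
  L: Z = jωL = j·4744·0.00393 = 0 + j18.64 Ω
Step 3 — Series combination: Z_total = R + L = 2680 + j18.64 Ω = 2680∠0.4° Ω.
Step 4 — Power factor: PF = cos(φ) = Re(Z)/|Z| = 2680/2680 = 1.
Step 5 — Type: Im(Z) = 18.64 ⇒ lagging (phase φ = 0.4°).

PF = 1 (lagging, φ = 0.4°)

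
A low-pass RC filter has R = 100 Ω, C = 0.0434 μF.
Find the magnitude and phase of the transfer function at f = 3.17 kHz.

Step 1 — Angular frequency: ω = 2π·3170 = 1.992e+04 rad/s.
Step 2 — Transfer function: H(jω) = 1/(1 + jωRC).
Step 3 — Denominator: 1 + jωRC = 1 + j·1.992e+04·100·4.34e-08 = 1 + j0.08644.
Step 4 — H = 0.9926 - j0.0858.
Step 5 — Magnitude: |H| = 0.9963 (-0.0 dB); phase: φ = -4.9°.

|H| = 0.9963 (-0.0 dB), φ = -4.9°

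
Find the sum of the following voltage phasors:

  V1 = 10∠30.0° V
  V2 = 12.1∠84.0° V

Step 1 — Convert each phasor to rectangular form:
  V1 = 10·(cos(30.0°) + j·sin(30.0°)) = 8.66 + j5 V
  V2 = 12.1·(cos(84.0°) + j·sin(84.0°)) = 1.265 + j12.03 V
Step 2 — Sum components: V_total = 9.925 + j17.03 V.
Step 3 — Convert to polar: |V_total| = 19.71 V, ∠V_total = 59.8°.

V_total = 19.71∠59.8° V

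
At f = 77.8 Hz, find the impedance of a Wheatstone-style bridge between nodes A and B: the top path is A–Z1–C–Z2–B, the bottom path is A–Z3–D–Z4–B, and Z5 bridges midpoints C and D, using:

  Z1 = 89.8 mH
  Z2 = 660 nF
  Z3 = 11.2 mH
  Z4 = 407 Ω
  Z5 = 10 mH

Step 1 — Angular frequency: ω = 2π·f = 2π·77.8 = 488.8 rad/s.
Step 2 — Component impedances:
  Z1: Z = jωL = j·488.8·0.0898 = 0 + j43.9 Ω
  Z2: Z = 1/(jωC) = -j/(ω·C) = 0 - j3100 Ω
  Z3: Z = jωL = j·488.8·0.0112 = 0 + j5.475 Ω
  Z4: Z = R = 407 Ω
  Z5: Z = jωL = j·488.8·0.01 = 0 + j4.888 Ω
Step 3 — Bridge requires nodal analysis (the Z5 bridge couples midpoints C and D, so the two paths cannot be reduced to a simple series/parallel combination). Setting node B to ground and injecting 1 A at node A, the 3-node admittance system at A, C, D solves to V_A = Z_AB = 400.2 - j47.7 Ω = 403∠-6.8° Ω.

Z = 400.2 - j47.7 Ω = 403∠-6.8° Ω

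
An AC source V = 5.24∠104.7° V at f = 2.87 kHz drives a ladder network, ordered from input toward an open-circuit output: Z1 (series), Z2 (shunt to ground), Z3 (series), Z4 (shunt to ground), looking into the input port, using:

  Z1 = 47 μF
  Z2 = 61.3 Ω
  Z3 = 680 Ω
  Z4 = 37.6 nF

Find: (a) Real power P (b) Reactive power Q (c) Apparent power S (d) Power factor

Step 1 — Angular frequency: ω = 2π·f = 2π·2870 = 1.803e+04 rad/s.
Step 2 — Component impedances:
  Z1: Z = 1/(jωC) = -j/(ω·C) = 0 - j1.18 Ω
  Z2: Z = R = 61.3 Ω
  Z3: Z = R = 680 Ω
  Z4: Z = 1/(jωC) = -j/(ω·C) = 0 - j1475 Ω
Step 3 — Ladder network (open output): work backward from the far end, alternating series and parallel combinations. Z_in = 60.28 - j3.214 Ω = 60.36∠-3.1° Ω.
Step 4 — Source phasor: V = 5.24∠104.7° V = -1.33 + j5.068 V.
Step 5 — Current: I = V / Z = -0.02647 + j0.08267 A = 0.08681∠107.8° A.
Step 6 — Complex power: S = V·I* = 0.4542 - j0.02422 VA.
Step 7 — Real power: P = Re(S) = 0.4542 W.
Step 8 — Reactive power: Q = Im(S) = -0.02422 VAR.
Step 9 — Apparent power: |S| = 0.4549 VA.
Step 10 — Power factor: PF = P/|S| = 0.9986 (leading).

(a) P = 0.4542 W  (b) Q = -0.02422 VAR  (c) S = 0.4549 VA  (d) PF = 0.9986 (leading)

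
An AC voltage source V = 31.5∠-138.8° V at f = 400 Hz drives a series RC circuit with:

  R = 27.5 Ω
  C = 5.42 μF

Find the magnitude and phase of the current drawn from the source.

Step 1 — Angular frequency: ω = 2π·f = 2π·400 = 2513 rad/s.
Step 2 — Component impedances:
  R: Z = R = 27.5 Ω
  C: Z = 1/(jωC) = -j/(ω·C) = 0 - j73.41 Ω
Step 3 — Series combination: Z_total = R + C = 27.5 - j73.41 Ω = 78.39∠-69.5° Ω.
Step 4 — Source phasor: V = 31.5∠-138.8° V = -23.7 - j20.75 V.
Step 5 — Ohm's law: I = V / Z_total = (-23.7 - j20.75) / (27.5 - j73.41) = 0.1418 - j0.376 A.
Step 6 — Convert to polar: |I| = 0.4018 A, ∠I = -69.3°.

I = 0.4018∠-69.3° A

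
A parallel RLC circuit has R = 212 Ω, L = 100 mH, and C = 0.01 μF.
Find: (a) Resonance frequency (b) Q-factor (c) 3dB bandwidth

Step 1 — Resonance: ω₀ = 1/√(LC) = 1/√(0.1·1e-08) = 3.162e+04 rad/s.
Step 2 — f₀ = ω₀/(2π) = 5033 Hz.
Step 3 — Parallel Q: Q = R/(ω₀L) = 212/(3.162e+04·0.1) = 0.06704.
Step 4 — Bandwidth: Δω = ω₀/Q = 4.717e+05 rad/s; BW = Δω/(2π) = 7.507e+04 Hz.

(a) f₀ = 5033 Hz  (b) Q = 0.06704  (c) BW = 7.507e+04 Hz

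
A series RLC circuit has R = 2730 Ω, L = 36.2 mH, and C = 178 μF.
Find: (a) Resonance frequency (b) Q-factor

Step 1 — Resonance condition Im(Z)=0 gives ω₀ = 1/√(LC).
Step 2 — ω₀ = 1/√(0.0362·0.000178) = 393.9 rad/s.
Step 3 — f₀ = ω₀/(2π) = 62.7 Hz.
Step 4 — Series Q: Q = ω₀L/R = 393.9·0.0362/2730 = 0.005224.

(a) f₀ = 62.7 Hz  (b) Q = 0.005224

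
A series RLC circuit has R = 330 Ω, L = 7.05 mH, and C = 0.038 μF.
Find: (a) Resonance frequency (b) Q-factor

Step 1 — Resonance condition Im(Z)=0 gives ω₀ = 1/√(LC).
Step 2 — ω₀ = 1/√(0.00705·3.8e-08) = 6.11e+04 rad/s.
Step 3 — f₀ = ω₀/(2π) = 9724 Hz.
Step 4 — Series Q: Q = ω₀L/R = 6.11e+04·0.00705/330 = 1.305.

(a) f₀ = 9724 Hz  (b) Q = 1.305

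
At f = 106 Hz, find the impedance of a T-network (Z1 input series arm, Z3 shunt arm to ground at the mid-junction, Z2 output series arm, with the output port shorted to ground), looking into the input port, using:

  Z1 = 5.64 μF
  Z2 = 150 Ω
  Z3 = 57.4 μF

Step 1 — Angular frequency: ω = 2π·f = 2π·106 = 666 rad/s.
Step 2 — Component impedances:
  Z1: Z = 1/(jωC) = -j/(ω·C) = 0 - j266.2 Ω
  Z2: Z = R = 150 Ω
  Z3: Z = 1/(jωC) = -j/(ω·C) = 0 - j26.16 Ω
Step 3 — With the output port shorted to ground, the output series arm Z2 runs from the junction to ground; the shunt arm Z3 also runs from the junction to ground. They appear in parallel: Z3 || Z2 = 4.427 - j25.39 Ω.
Step 4 — Series with input arm Z1: Z_in = Z1 + (Z3 || Z2) = 4.427 - j291.6 Ω = 291.6∠-89.1° Ω.

Z = 4.427 - j291.6 Ω = 291.6∠-89.1° Ω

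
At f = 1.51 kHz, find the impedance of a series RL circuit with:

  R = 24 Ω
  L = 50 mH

Step 1 — Angular frequency: ω = 2π·f = 2π·1510 = 9488 rad/s.
Step 2 — Component impedances:
  R: Z = R = 24 Ω
  L: Z = jωL = j·9488·0.05 = 0 + j474.4 Ω
Step 3 — Series combination: Z_total = R + L = 24 + j474.4 Ω = 475∠87.1° Ω.

Z = 24 + j474.4 Ω = 475∠87.1° Ω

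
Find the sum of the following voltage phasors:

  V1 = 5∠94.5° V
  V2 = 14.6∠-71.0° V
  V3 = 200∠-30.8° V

Step 1 — Convert each phasor to rectangular form:
  V1 = 5·(cos(94.5°) + j·sin(94.5°)) = -0.3923 + j4.985 V
  V2 = 14.6·(cos(-71.0°) + j·sin(-71.0°)) = 4.753 - j13.8 V
  V3 = 200·(cos(-30.8°) + j·sin(-30.8°)) = 171.8 - j102.4 V
Step 2 — Sum components: V_total = 176.2 - j111.2 V.
Step 3 — Convert to polar: |V_total| = 208.3 V, ∠V_total = -32.3°.

V_total = 208.3∠-32.3° V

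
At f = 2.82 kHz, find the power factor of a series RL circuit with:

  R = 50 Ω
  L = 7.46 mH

Step 1 — Angular frequency: ω = 2π·f = 2π·2820 = 1.772e+04 rad/s.
Step 2 — Component impedances:
  R: Z = R = 50 Ω
  L: Z = jωL = j·1.772e+04·0.00746 = 0 + j132.2 Ω
Step 3 — Series combination: Z_total = R + L = 50 + j132.2 Ω = 141.3∠69.3° Ω.
Step 4 — Power factor: PF = cos(φ) = Re(Z)/|Z| = 50/141.32 = 0.3538.
Step 5 — Type: Im(Z) = 132.2 ⇒ lagging (phase φ = 69.3°).

PF = 0.3538 (lagging, φ = 69.3°)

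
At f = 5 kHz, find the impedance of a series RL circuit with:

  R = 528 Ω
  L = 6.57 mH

Step 1 — Angular frequency: ω = 2π·f = 2π·5000 = 3.142e+04 rad/s.
Step 2 — Component impedances:
  R: Z = R = 528 Ω
  L: Z = jωL = j·3.142e+04·0.00657 = 0 + j206.4 Ω
Step 3 — Series combination: Z_total = R + L = 528 + j206.4 Ω = 566.9∠21.4° Ω.

Z = 528 + j206.4 Ω = 566.9∠21.4° Ω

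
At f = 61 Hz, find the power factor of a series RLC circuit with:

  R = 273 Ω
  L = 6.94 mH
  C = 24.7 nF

Step 1 — Angular frequency: ω = 2π·f = 2π·61 = 383.3 rad/s.
Step 2 — Component impedances:
  R: Z = R = 273 Ω
  L: Z = jωL = j·383.3·0.00694 = 0 + j2.66 Ω
  C: Z = 1/(jωC) = -j/(ω·C) = 0 - j1.056e+05 Ω
Step 3 — Series combination: Z_total = R + L + C = 273 - j1.056e+05 Ω = 1.056e+05∠-89.9° Ω.
Step 4 — Power factor: PF = cos(φ) = Re(Z)/|Z| = 273/1.056e+05 = 0.002585.
Step 5 — Type: Im(Z) = -1.056e+05 ⇒ leading (phase φ = -89.9°).

PF = 0.002585 (leading, φ = -89.9°)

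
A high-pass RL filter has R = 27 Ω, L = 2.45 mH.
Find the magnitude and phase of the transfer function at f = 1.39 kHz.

Step 1 — Angular frequency: ω = 2π·1390 = 8734 rad/s.
Step 2 — Transfer function: H(jω) = jωL/(R + jωL).
Step 3 — Numerator jωL = j·21.4; denominator R + jωL = 27 + j21.4.
Step 4 — H = 0.3858 + j0.4868.
Step 5 — Magnitude: |H| = 0.6211 (-4.1 dB); phase: φ = 51.6°.

|H| = 0.6211 (-4.1 dB), φ = 51.6°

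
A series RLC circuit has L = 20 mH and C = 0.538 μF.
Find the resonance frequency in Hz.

Step 1 — Resonance condition Im(Z)=0 gives ω₀ = 1/√(LC).
Step 2 — ω₀ = 1/√(0.02·5.38e-07) = 9640 rad/s.
Step 3 — f₀ = ω₀/(2π) = 1534 Hz.

f₀ = 1534 Hz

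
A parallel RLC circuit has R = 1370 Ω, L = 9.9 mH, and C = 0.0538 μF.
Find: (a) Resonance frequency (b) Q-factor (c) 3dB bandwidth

Step 1 — Resonance: ω₀ = 1/√(LC) = 1/√(0.0099·5.38e-08) = 4.333e+04 rad/s.
Step 2 — f₀ = ω₀/(2π) = 6896 Hz.
Step 3 — Parallel Q: Q = R/(ω₀L) = 1370/(4.333e+04·0.0099) = 3.194.
Step 4 — Bandwidth: Δω = ω₀/Q = 1.357e+04 rad/s; BW = Δω/(2π) = 2159 Hz.

(a) f₀ = 6896 Hz  (b) Q = 3.194  (c) BW = 2159 Hz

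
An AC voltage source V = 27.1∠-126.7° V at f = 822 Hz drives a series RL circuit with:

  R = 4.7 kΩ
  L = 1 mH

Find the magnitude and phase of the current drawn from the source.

Step 1 — Angular frequency: ω = 2π·f = 2π·822 = 5165 rad/s.
Step 2 — Component impedances:
  R: Z = R = 4700 Ω
  L: Z = jωL = j·5165·0.001 = 0 + j5.165 Ω
Step 3 — Series combination: Z_total = R + L = 4700 + j5.165 Ω = 4700∠0.1° Ω.
Step 4 — Source phasor: V = 27.1∠-126.7° V = -16.2 - j21.73 V.
Step 5 — Ohm's law: I = V / Z_total = (-16.2 - j21.73) / (4700 + j5.165) = -0.003451 - j0.004619 A.
Step 6 — Convert to polar: |I| = 0.005766 A, ∠I = -126.8°.

I = 0.005766∠-126.8° A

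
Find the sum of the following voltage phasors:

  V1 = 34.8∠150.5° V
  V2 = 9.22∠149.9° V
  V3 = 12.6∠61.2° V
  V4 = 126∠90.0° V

Step 1 — Convert each phasor to rectangular form:
  V1 = 34.8·(cos(150.5°) + j·sin(150.5°)) = -30.29 + j17.14 V
  V2 = 9.22·(cos(149.9°) + j·sin(149.9°)) = -7.977 + j4.624 V
  V3 = 12.6·(cos(61.2°) + j·sin(61.2°)) = 6.07 + j11.04 V
  V4 = 126·(cos(90.0°) + j·sin(90.0°)) = 0 + j126 V
Step 2 — Sum components: V_total = -32.19 + j158.8 V.
Step 3 — Convert to polar: |V_total| = 162 V, ∠V_total = 101.5°.

V_total = 162∠101.5° V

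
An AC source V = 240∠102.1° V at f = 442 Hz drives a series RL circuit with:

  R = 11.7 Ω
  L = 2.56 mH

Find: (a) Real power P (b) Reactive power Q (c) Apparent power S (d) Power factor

Step 1 — Angular frequency: ω = 2π·f = 2π·442 = 2777 rad/s.
Step 2 — Component impedances:
  R: Z = R = 11.7 Ω
  L: Z = jωL = j·2777·0.00256 = 0 + j7.11 Ω
Step 3 — Series combination: Z_total = R + L = 11.7 + j7.11 Ω = 13.69∠31.3° Ω.
Step 4 — Source phasor: V = 240∠102.1° V = -50.31 + j234.7 V.
Step 5 — Current: I = V / Z = 5.761 + j16.56 A = 17.53∠70.8° A.
Step 6 — Complex power: S = V·I* = 3595 + j2185 VA.
Step 7 — Real power: P = Re(S) = 3595 W.
Step 8 — Reactive power: Q = Im(S) = 2185 VAR.
Step 9 — Apparent power: |S| = 4207 VA.
Step 10 — Power factor: PF = P/|S| = 0.8546 (lagging).

(a) P = 3595 W  (b) Q = 2185 VAR  (c) S = 4207 VA  (d) PF = 0.8546 (lagging)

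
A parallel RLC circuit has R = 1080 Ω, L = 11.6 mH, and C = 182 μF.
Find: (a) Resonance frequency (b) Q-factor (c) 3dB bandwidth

Step 1 — Resonance: ω₀ = 1/√(LC) = 1/√(0.0116·0.000182) = 688.2 rad/s.
Step 2 — f₀ = ω₀/(2π) = 109.5 Hz.
Step 3 — Parallel Q: Q = R/(ω₀L) = 1080/(688.2·0.0116) = 135.3.
Step 4 — Bandwidth: Δω = ω₀/Q = 5.088 rad/s; BW = Δω/(2π) = 0.8097 Hz.

(a) f₀ = 109.5 Hz  (b) Q = 135.3  (c) BW = 0.8097 Hz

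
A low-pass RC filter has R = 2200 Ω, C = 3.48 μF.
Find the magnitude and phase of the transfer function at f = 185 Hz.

Step 1 — Angular frequency: ω = 2π·185 = 1162 rad/s.
Step 2 — Transfer function: H(jω) = 1/(1 + jωRC).
Step 3 — Denominator: 1 + jωRC = 1 + j·1162·2200·3.48e-06 = 1 + j8.899.
Step 4 — H = 0.01247 - j0.111.
Step 5 — Magnitude: |H| = 0.1117 (-19.0 dB); phase: φ = -83.6°.

|H| = 0.1117 (-19.0 dB), φ = -83.6°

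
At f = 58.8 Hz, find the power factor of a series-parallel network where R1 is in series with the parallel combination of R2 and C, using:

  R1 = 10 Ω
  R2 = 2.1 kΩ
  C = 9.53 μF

Step 1 — Angular frequency: ω = 2π·f = 2π·58.8 = 369.5 rad/s.
Step 2 — Component impedances:
  R1: Z = R = 10 Ω
  R2: Z = R = 2100 Ω
  C: Z = 1/(jωC) = -j/(ω·C) = 0 - j284 Ω
Step 3 — Parallel branch: R2 || C = 1/(1/R2 + 1/C) = 37.72 - j278.9 Ω.
Step 4 — Series with R1: Z_total = R1 + (R2 || C) = 47.72 - j278.9 Ω = 283∠-80.3° Ω.
Step 5 — Power factor: PF = cos(φ) = Re(Z)/|Z| = 47.72/283 = 0.1686.
Step 6 — Type: Im(Z) = -278.9 ⇒ leading (phase φ = -80.3°).

PF = 0.1686 (leading, φ = -80.3°)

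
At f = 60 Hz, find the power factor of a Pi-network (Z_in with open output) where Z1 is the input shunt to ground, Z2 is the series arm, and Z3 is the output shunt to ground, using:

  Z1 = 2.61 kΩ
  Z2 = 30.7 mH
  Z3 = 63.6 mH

Step 1 — Angular frequency: ω = 2π·f = 2π·60 = 377 rad/s.
Step 2 — Component impedances:
  Z1: Z = R = 2610 Ω
  Z2: Z = jωL = j·377·0.0307 = 0 + j11.57 Ω
  Z3: Z = jωL = j·377·0.0636 = 0 + j23.98 Ω
Step 3 — With open output, the series arm Z2 and the output shunt Z3 appear in series to ground: Z2 + Z3 = 0 + j35.55 Ω.
Step 4 — Parallel with input shunt Z1: Z_in = Z1 || (Z2 + Z3) = 0.4841 + j35.54 Ω = 35.55∠89.2° Ω.
Step 5 — Power factor: PF = cos(φ) = Re(Z)/|Z| = 0.4841/35.55 = 0.01362.
Step 6 — Type: Im(Z) = 35.54 ⇒ lagging (phase φ = 89.2°).

PF = 0.01362 (lagging, φ = 89.2°)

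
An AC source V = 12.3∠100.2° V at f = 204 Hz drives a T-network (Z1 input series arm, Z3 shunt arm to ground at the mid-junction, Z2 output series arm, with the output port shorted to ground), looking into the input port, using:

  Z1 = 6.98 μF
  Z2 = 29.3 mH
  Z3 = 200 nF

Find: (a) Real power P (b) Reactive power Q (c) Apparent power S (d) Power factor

Step 1 — Angular frequency: ω = 2π·f = 2π·204 = 1282 rad/s.
Step 2 — Component impedances:
  Z1: Z = 1/(jωC) = -j/(ω·C) = 0 - j111.8 Ω
  Z2: Z = jωL = j·1282·0.0293 = 0 + j37.56 Ω
  Z3: Z = 1/(jωC) = -j/(ω·C) = 0 - j3901 Ω
Step 3 — With the output port shorted to ground, the output series arm Z2 runs from the junction to ground; the shunt arm Z3 also runs from the junction to ground. They appear in parallel: Z3 || Z2 = 0 + j37.92 Ω.
Step 4 — Series with input arm Z1: Z_in = Z1 + (Z3 || Z2) = 0 - j73.85 Ω = 73.85∠-90.0° Ω.
Step 5 — Source phasor: V = 12.3∠100.2° V = -2.178 + j12.11 V.
Step 6 — Current: I = V / Z = -0.1639 - j0.02949 A = 0.1666∠-169.8° A.
Step 7 — Complex power: S = V·I* = 0 - j2.049 VA.
Step 8 — Real power: P = Re(S) = 0 W.
Step 9 — Reactive power: Q = Im(S) = -2.049 VAR.
Step 10 — Apparent power: |S| = 2.049 VA.
Step 11 — Power factor: PF = P/|S| = 0 (leading).

(a) P = 0 W  (b) Q = -2.049 VAR  (c) S = 2.049 VA  (d) PF = 0 (leading)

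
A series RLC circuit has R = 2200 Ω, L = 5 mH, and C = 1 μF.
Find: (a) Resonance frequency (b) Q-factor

Step 1 — Resonance condition Im(Z)=0 gives ω₀ = 1/√(LC).
Step 2 — ω₀ = 1/√(0.005·1e-06) = 1.414e+04 rad/s.
Step 3 — f₀ = ω₀/(2π) = 2251 Hz.
Step 4 — Series Q: Q = ω₀L/R = 1.414e+04·0.005/2200 = 0.03214.

(a) f₀ = 2251 Hz  (b) Q = 0.03214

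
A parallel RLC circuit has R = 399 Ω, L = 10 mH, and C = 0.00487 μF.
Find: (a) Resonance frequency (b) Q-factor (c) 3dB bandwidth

Step 1 — Resonance: ω₀ = 1/√(LC) = 1/√(0.01·4.87e-09) = 1.433e+05 rad/s.
Step 2 — f₀ = ω₀/(2π) = 2.281e+04 Hz.
Step 3 — Parallel Q: Q = R/(ω₀L) = 399/(1.433e+05·0.01) = 0.2784.
Step 4 — Bandwidth: Δω = ω₀/Q = 5.146e+05 rad/s; BW = Δω/(2π) = 8.191e+04 Hz.

(a) f₀ = 2.281e+04 Hz  (b) Q = 0.2784  (c) BW = 8.191e+04 Hz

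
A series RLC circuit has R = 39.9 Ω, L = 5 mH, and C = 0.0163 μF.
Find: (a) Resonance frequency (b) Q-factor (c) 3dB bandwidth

Step 1 — Resonance: ω₀ = 1/√(LC) = 1/√(0.005·1.63e-08) = 1.108e+05 rad/s.
Step 2 — f₀ = ω₀/(2π) = 1.763e+04 Hz.
Step 3 — Series Q: Q = ω₀L/R = 1.108e+05·0.005/39.9 = 13.88.
Step 4 — Bandwidth: Δω = ω₀/Q = 7980 rad/s; BW = Δω/(2π) = 1270 Hz.

(a) f₀ = 1.763e+04 Hz  (b) Q = 13.88  (c) BW = 1270 Hz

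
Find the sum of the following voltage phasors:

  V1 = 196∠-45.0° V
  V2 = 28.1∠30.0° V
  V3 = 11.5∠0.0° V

Step 1 — Convert each phasor to rectangular form:
  V1 = 196·(cos(-45.0°) + j·sin(-45.0°)) = 138.6 - j138.6 V
  V2 = 28.1·(cos(30.0°) + j·sin(30.0°)) = 24.34 + j14.05 V
  V3 = 11.5·(cos(0.0°) + j·sin(0.0°)) = 11.5 V
Step 2 — Sum components: V_total = 174.4 - j124.5 V.
Step 3 — Convert to polar: |V_total| = 214.3 V, ∠V_total = -35.5°.

V_total = 214.3∠-35.5° V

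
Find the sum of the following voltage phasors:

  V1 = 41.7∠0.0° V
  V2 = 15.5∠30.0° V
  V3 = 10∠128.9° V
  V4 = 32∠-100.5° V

Step 1 — Convert each phasor to rectangular form:
  V1 = 41.7·(cos(0.0°) + j·sin(0.0°)) = 41.7 V
  V2 = 15.5·(cos(30.0°) + j·sin(30.0°)) = 13.42 + j7.75 V
  V3 = 10·(cos(128.9°) + j·sin(128.9°)) = -6.28 + j7.782 V
  V4 = 32·(cos(-100.5°) + j·sin(-100.5°)) = -5.832 - j31.46 V
Step 2 — Sum components: V_total = 43.01 - j15.93 V.
Step 3 — Convert to polar: |V_total| = 45.87 V, ∠V_total = -20.3°.

V_total = 45.87∠-20.3° V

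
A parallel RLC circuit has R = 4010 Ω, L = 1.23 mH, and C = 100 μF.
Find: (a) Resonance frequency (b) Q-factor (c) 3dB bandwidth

Step 1 — Resonance: ω₀ = 1/√(LC) = 1/√(0.00123·0.0001) = 2851 rad/s.
Step 2 — f₀ = ω₀/(2π) = 453.8 Hz.
Step 3 — Parallel Q: Q = R/(ω₀L) = 4010/(2851·0.00123) = 1143.
Step 4 — Bandwidth: Δω = ω₀/Q = 2.494 rad/s; BW = Δω/(2π) = 0.3969 Hz.

(a) f₀ = 453.8 Hz  (b) Q = 1143  (c) BW = 0.3969 Hz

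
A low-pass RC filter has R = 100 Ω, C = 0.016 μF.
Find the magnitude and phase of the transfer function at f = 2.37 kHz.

Step 1 — Angular frequency: ω = 2π·2370 = 1.489e+04 rad/s.
Step 2 — Transfer function: H(jω) = 1/(1 + jωRC).
Step 3 — Denominator: 1 + jωRC = 1 + j·1.489e+04·100·1.6e-08 = 1 + j0.02383.
Step 4 — H = 0.9994 - j0.02381.
Step 5 — Magnitude: |H| = 0.9997 (-0.0 dB); phase: φ = -1.4°.

|H| = 0.9997 (-0.0 dB), φ = -1.4°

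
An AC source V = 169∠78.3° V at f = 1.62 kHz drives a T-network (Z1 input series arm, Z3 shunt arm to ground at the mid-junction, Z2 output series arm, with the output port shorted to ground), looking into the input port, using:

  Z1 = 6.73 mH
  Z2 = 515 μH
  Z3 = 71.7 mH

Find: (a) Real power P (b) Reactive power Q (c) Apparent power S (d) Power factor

Step 1 — Angular frequency: ω = 2π·f = 2π·1620 = 1.018e+04 rad/s.
Step 2 — Component impedances:
  Z1: Z = jωL = j·1.018e+04·0.00673 = 0 + j68.5 Ω
  Z2: Z = jωL = j·1.018e+04·0.000515 = 0 + j5.242 Ω
  Z3: Z = jωL = j·1.018e+04·0.0717 = 0 + j729.8 Ω
Step 3 — With the output port shorted to ground, the output series arm Z2 runs from the junction to ground; the shunt arm Z3 also runs from the junction to ground. They appear in parallel: Z3 || Z2 = 0 + j5.205 Ω.
Step 4 — Series with input arm Z1: Z_in = Z1 + (Z3 || Z2) = 0 + j73.71 Ω = 73.71∠90.0° Ω.
Step 5 — Source phasor: V = 169∠78.3° V = 34.27 + j165.5 V.
Step 6 — Current: I = V / Z = 2.245 - j0.465 A = 2.293∠-11.7° A.
Step 7 — Complex power: S = V·I* = 0 + j387.5 VA.
Step 8 — Real power: P = Re(S) = 0 W.
Step 9 — Reactive power: Q = Im(S) = 387.5 VAR.
Step 10 — Apparent power: |S| = 387.5 VA.
Step 11 — Power factor: PF = P/|S| = 0 (lagging).

(a) P = 0 W  (b) Q = 387.5 VAR  (c) S = 387.5 VA  (d) PF = 0 (lagging)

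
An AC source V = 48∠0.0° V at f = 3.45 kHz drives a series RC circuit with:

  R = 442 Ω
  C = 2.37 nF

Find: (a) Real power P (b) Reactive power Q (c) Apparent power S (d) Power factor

Step 1 — Angular frequency: ω = 2π·f = 2π·3450 = 2.168e+04 rad/s.
Step 2 — Component impedances:
  R: Z = R = 442 Ω
  C: Z = 1/(jωC) = -j/(ω·C) = 0 - j1.946e+04 Ω
Step 3 — Series combination: Z_total = R + C = 442 - j1.946e+04 Ω = 1.947e+04∠-88.7° Ω.
Step 4 — Source phasor: V = 48∠0.0° V = 48 V.
Step 5 — Current: I = V / Z = 5.597e-05 + j0.002465 A = 0.002465∠88.7° A.
Step 6 — Complex power: S = V·I* = 0.002686 - j0.1183 VA.
Step 7 — Real power: P = Re(S) = 0.002686 W.
Step 8 — Reactive power: Q = Im(S) = -0.1183 VAR.
Step 9 — Apparent power: |S| = 0.1183 VA.
Step 10 — Power factor: PF = P/|S| = 0.0227 (leading).

(a) P = 0.002686 W  (b) Q = -0.1183 VAR  (c) S = 0.1183 VA  (d) PF = 0.0227 (leading)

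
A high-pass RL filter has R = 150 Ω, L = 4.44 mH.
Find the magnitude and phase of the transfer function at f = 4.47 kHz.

Step 1 — Angular frequency: ω = 2π·4470 = 2.809e+04 rad/s.
Step 2 — Transfer function: H(jω) = jωL/(R + jωL).
Step 3 — Numerator jωL = j·124.7; denominator R + jωL = 150 + j124.7.
Step 4 — H = 0.4087 + j0.4916.
Step 5 — Magnitude: |H| = 0.6393 (-3.9 dB); phase: φ = 50.3°.

|H| = 0.6393 (-3.9 dB), φ = 50.3°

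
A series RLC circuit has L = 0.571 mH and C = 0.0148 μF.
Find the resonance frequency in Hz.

Step 1 — Resonance condition Im(Z)=0 gives ω₀ = 1/√(LC).
Step 2 — ω₀ = 1/√(0.000571·1.48e-08) = 3.44e+05 rad/s.
Step 3 — f₀ = ω₀/(2π) = 5.475e+04 Hz.

f₀ = 5.475e+04 Hz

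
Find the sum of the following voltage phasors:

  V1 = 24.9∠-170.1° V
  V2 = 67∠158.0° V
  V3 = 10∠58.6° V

Step 1 — Convert each phasor to rectangular form:
  V1 = 24.9·(cos(-170.1°) + j·sin(-170.1°)) = -24.53 - j4.281 V
  V2 = 67·(cos(158.0°) + j·sin(158.0°)) = -62.12 + j25.1 V
  V3 = 10·(cos(58.6°) + j·sin(58.6°)) = 5.21 + j8.536 V
Step 2 — Sum components: V_total = -81.44 + j29.35 V.
Step 3 — Convert to polar: |V_total| = 86.57 V, ∠V_total = 160.2°.

V_total = 86.57∠160.2° V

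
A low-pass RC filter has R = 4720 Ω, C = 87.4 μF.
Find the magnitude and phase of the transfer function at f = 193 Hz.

Step 1 — Angular frequency: ω = 2π·193 = 1213 rad/s.
Step 2 — Transfer function: H(jω) = 1/(1 + jωRC).
Step 3 — Denominator: 1 + jωRC = 1 + j·1213·4720·8.74e-05 = 1 + j500.3.
Step 4 — H = 3.996e-06 - j0.001999.
Step 5 — Magnitude: |H| = 0.001999 (-54.0 dB); phase: φ = -89.9°.

|H| = 0.001999 (-54.0 dB), φ = -89.9°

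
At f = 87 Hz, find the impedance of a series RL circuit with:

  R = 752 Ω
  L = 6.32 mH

Step 1 — Angular frequency: ω = 2π·f = 2π·87 = 546.6 rad/s.
Step 2 — Component impedances:
  R: Z = R = 752 Ω
  L: Z = jωL = j·546.6·0.00632 = 0 + j3.455 Ω
Step 3 — Series combination: Z_total = R + L = 752 + j3.455 Ω = 752∠0.3° Ω.

Z = 752 + j3.455 Ω = 752∠0.3° Ω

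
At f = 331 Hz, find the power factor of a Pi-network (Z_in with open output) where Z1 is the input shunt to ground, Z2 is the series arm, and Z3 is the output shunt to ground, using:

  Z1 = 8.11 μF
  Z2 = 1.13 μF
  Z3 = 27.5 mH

Step 1 — Angular frequency: ω = 2π·f = 2π·331 = 2080 rad/s.
Step 2 — Component impedances:
  Z1: Z = 1/(jωC) = -j/(ω·C) = 0 - j59.29 Ω
  Z2: Z = 1/(jωC) = -j/(ω·C) = 0 - j425.5 Ω
  Z3: Z = jωL = j·2080·0.0275 = 0 + j57.19 Ω
Step 3 — With open output, the series arm Z2 and the output shunt Z3 appear in series to ground: Z2 + Z3 = 0 - j368.3 Ω.
Step 4 — Parallel with input shunt Z1: Z_in = Z1 || (Z2 + Z3) = 0 - j51.07 Ω = 51.07∠-90.0° Ω.
Step 5 — Power factor: PF = cos(φ) = Re(Z)/|Z| = 0/51.07 = 0.
Step 6 — Type: Im(Z) = -51.07 ⇒ leading (phase φ = -90.0°).

PF = 0 (leading, φ = -90.0°)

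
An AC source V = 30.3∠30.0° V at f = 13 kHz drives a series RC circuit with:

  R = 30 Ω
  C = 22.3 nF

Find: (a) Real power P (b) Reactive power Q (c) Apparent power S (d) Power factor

Step 1 — Angular frequency: ω = 2π·f = 2π·1.3e+04 = 8.168e+04 rad/s.
Step 2 — Component impedances:
  R: Z = R = 30 Ω
  C: Z = 1/(jωC) = -j/(ω·C) = 0 - j549 Ω
Step 3 — Series combination: Z_total = R + C = 30 - j549 Ω = 549.8∠-86.9° Ω.
Step 4 — Source phasor: V = 30.3∠30.0° V = 26.24 + j15.15 V.
Step 5 — Current: I = V / Z = -0.02491 + j0.04916 A = 0.05511∠116.9° A.
Step 6 — Complex power: S = V·I* = 0.09111 - j1.667 VA.
Step 7 — Real power: P = Re(S) = 0.09111 W.
Step 8 — Reactive power: Q = Im(S) = -1.667 VAR.
Step 9 — Apparent power: |S| = 1.67 VA.
Step 10 — Power factor: PF = P/|S| = 0.05456 (leading).

(a) P = 0.09111 W  (b) Q = -1.667 VAR  (c) S = 1.67 VA  (d) PF = 0.05456 (leading)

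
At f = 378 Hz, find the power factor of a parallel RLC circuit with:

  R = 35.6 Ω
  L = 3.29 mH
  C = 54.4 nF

Step 1 — Angular frequency: ω = 2π·f = 2π·378 = 2375 rad/s.
Step 2 — Component impedances:
  R: Z = R = 35.6 Ω
  L: Z = jωL = j·2375·0.00329 = 0 + j7.814 Ω
  C: Z = 1/(jωC) = -j/(ω·C) = 0 - j7740 Ω
Step 3 — Parallel combination: 1/Z_total = 1/R + 1/L + 1/C; Z_total = 1.639 + j7.462 Ω = 7.64∠77.6° Ω.
Step 4 — Power factor: PF = cos(φ) = Re(Z)/|Z| = 1.6394/7.6396 = 0.2146.
Step 5 — Type: Im(Z) = 7.462 ⇒ lagging (phase φ = 77.6°).

PF = 0.2146 (lagging, φ = 77.6°)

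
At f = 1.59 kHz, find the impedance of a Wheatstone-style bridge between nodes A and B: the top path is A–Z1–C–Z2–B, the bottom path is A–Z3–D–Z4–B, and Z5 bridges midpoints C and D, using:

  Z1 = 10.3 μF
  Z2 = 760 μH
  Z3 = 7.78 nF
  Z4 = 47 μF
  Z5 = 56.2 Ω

Step 1 — Angular frequency: ω = 2π·f = 2π·1590 = 9990 rad/s.
Step 2 — Component impedances:
  Z1: Z = 1/(jωC) = -j/(ω·C) = 0 - j9.718 Ω
  Z2: Z = jωL = j·9990·0.00076 = 0 + j7.593 Ω
  Z3: Z = 1/(jωC) = -j/(ω·C) = 0 - j1.287e+04 Ω
  Z4: Z = 1/(jωC) = -j/(ω·C) = 0 - j2.13 Ω
  Z5: Z = R = 56.2 Ω
Step 3 — Bridge requires nodal analysis (the Z5 bridge couples midpoints C and D, so the two paths cannot be reduced to a simple series/parallel combination). Setting node B to ground and injecting 1 A at node A, the 3-node admittance system at A, C, D solves to V_A = Z_AB = 1.016 - j2.224 Ω = 2.445∠-65.4° Ω.

Z = 1.016 - j2.224 Ω = 2.445∠-65.4° Ω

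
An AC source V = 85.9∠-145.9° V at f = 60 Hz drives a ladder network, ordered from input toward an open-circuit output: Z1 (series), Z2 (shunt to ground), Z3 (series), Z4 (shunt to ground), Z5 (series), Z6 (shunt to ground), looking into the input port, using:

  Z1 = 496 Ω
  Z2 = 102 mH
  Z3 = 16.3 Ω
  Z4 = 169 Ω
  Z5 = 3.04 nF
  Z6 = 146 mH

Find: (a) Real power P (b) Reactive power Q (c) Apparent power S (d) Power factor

Step 1 — Angular frequency: ω = 2π·f = 2π·60 = 377 rad/s.
Step 2 — Component impedances:
  Z1: Z = R = 496 Ω
  Z2: Z = jωL = j·377·0.102 = 0 + j38.45 Ω
  Z3: Z = R = 16.3 Ω
  Z4: Z = R = 169 Ω
  Z5: Z = 1/(jωC) = -j/(ω·C) = 0 - j8.726e+05 Ω
  Z6: Z = jωL = j·377·0.146 = 0 + j55.04 Ω
Step 3 — Ladder network (open output): work backward from the far end, alternating series and parallel combinations. Z_in = 503.7 + j36.87 Ω = 505∠4.2° Ω.
Step 4 — Source phasor: V = 85.9∠-145.9° V = -71.13 - j48.16 V.
Step 5 — Current: I = V / Z = -0.1474 - j0.08483 A = 0.1701∠-150.1° A.
Step 6 — Complex power: S = V·I* = 14.57 + j1.067 VA.
Step 7 — Real power: P = Re(S) = 14.57 W.
Step 8 — Reactive power: Q = Im(S) = 1.067 VAR.
Step 9 — Apparent power: |S| = 14.61 VA.
Step 10 — Power factor: PF = P/|S| = 0.9973 (lagging).

(a) P = 14.57 W  (b) Q = 1.067 VAR  (c) S = 14.61 VA  (d) PF = 0.9973 (lagging)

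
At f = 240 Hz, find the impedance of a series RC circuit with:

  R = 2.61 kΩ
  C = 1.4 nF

Step 1 — Angular frequency: ω = 2π·f = 2π·240 = 1508 rad/s.
Step 2 — Component impedances:
  R: Z = R = 2610 Ω
  C: Z = 1/(jωC) = -j/(ω·C) = 0 - j4.737e+05 Ω
Step 3 — Series combination: Z_total = R + C = 2610 - j4.737e+05 Ω = 4.737e+05∠-89.7° Ω.

Z = 2610 - j4.737e+05 Ω = 4.737e+05∠-89.7° Ω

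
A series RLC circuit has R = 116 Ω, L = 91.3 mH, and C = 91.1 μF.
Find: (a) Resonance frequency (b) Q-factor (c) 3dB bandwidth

Step 1 — Resonance condition Im(Z)=0 gives ω₀ = 1/√(LC).
Step 2 — ω₀ = 1/√(0.0913·9.11e-05) = 346.7 rad/s.
Step 3 — f₀ = ω₀/(2π) = 55.19 Hz.
Step 4 — Series Q: Q = ω₀L/R = 346.7·0.0913/116 = 0.2729.
Step 5 — 3dB bandwidth: Δω = ω₀/Q = 1271 rad/s; BW = Δω/(2π) = 202.2 Hz.

(a) f₀ = 55.19 Hz  (b) Q = 0.2729  (c) BW = 202.2 Hz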